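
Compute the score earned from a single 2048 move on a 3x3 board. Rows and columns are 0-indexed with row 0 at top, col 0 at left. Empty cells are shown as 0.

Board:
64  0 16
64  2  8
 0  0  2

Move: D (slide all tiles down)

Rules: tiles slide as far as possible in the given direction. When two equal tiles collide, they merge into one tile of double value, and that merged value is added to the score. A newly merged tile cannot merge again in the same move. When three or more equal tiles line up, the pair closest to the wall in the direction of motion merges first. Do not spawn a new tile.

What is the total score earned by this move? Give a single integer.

Answer: 128

Derivation:
Slide down:
col 0: [64, 64, 0] -> [0, 0, 128]  score +128 (running 128)
col 1: [0, 2, 0] -> [0, 0, 2]  score +0 (running 128)
col 2: [16, 8, 2] -> [16, 8, 2]  score +0 (running 128)
Board after move:
  0   0  16
  0   0   8
128   2   2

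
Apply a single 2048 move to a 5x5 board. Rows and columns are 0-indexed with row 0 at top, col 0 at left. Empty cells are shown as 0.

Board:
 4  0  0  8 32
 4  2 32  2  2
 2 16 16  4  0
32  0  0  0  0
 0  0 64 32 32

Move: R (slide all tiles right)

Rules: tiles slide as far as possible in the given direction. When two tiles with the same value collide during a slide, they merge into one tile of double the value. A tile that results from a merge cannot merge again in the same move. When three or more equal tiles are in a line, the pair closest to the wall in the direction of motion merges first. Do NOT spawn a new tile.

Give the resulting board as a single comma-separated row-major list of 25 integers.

Answer: 0, 0, 4, 8, 32, 0, 4, 2, 32, 4, 0, 0, 2, 32, 4, 0, 0, 0, 0, 32, 0, 0, 0, 64, 64

Derivation:
Slide right:
row 0: [4, 0, 0, 8, 32] -> [0, 0, 4, 8, 32]
row 1: [4, 2, 32, 2, 2] -> [0, 4, 2, 32, 4]
row 2: [2, 16, 16, 4, 0] -> [0, 0, 2, 32, 4]
row 3: [32, 0, 0, 0, 0] -> [0, 0, 0, 0, 32]
row 4: [0, 0, 64, 32, 32] -> [0, 0, 0, 64, 64]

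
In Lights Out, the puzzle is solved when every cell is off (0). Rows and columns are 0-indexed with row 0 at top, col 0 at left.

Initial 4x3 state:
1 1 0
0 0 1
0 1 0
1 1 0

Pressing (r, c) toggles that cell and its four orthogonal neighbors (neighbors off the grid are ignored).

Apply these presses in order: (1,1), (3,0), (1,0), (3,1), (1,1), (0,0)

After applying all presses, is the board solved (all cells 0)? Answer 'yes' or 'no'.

Answer: no

Derivation:
After press 1 at (1,1):
1 0 0
1 1 0
0 0 0
1 1 0

After press 2 at (3,0):
1 0 0
1 1 0
1 0 0
0 0 0

After press 3 at (1,0):
0 0 0
0 0 0
0 0 0
0 0 0

After press 4 at (3,1):
0 0 0
0 0 0
0 1 0
1 1 1

After press 5 at (1,1):
0 1 0
1 1 1
0 0 0
1 1 1

After press 6 at (0,0):
1 0 0
0 1 1
0 0 0
1 1 1

Lights still on: 6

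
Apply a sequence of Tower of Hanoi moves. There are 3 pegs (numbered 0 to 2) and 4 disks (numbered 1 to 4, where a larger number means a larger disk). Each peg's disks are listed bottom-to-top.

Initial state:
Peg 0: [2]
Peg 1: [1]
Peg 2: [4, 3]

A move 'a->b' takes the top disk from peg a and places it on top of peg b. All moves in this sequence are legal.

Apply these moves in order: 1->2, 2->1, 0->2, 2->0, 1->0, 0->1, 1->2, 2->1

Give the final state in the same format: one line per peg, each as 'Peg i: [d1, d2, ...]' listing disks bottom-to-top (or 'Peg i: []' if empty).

Answer: Peg 0: [2]
Peg 1: [1]
Peg 2: [4, 3]

Derivation:
After move 1 (1->2):
Peg 0: [2]
Peg 1: []
Peg 2: [4, 3, 1]

After move 2 (2->1):
Peg 0: [2]
Peg 1: [1]
Peg 2: [4, 3]

After move 3 (0->2):
Peg 0: []
Peg 1: [1]
Peg 2: [4, 3, 2]

After move 4 (2->0):
Peg 0: [2]
Peg 1: [1]
Peg 2: [4, 3]

After move 5 (1->0):
Peg 0: [2, 1]
Peg 1: []
Peg 2: [4, 3]

After move 6 (0->1):
Peg 0: [2]
Peg 1: [1]
Peg 2: [4, 3]

After move 7 (1->2):
Peg 0: [2]
Peg 1: []
Peg 2: [4, 3, 1]

After move 8 (2->1):
Peg 0: [2]
Peg 1: [1]
Peg 2: [4, 3]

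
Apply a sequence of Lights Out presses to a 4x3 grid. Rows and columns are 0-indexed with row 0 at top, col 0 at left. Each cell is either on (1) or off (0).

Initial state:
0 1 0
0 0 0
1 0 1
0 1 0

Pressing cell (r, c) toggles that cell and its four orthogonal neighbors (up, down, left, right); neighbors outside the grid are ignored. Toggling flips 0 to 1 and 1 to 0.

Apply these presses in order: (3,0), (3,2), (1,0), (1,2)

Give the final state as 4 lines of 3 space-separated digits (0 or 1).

After press 1 at (3,0):
0 1 0
0 0 0
0 0 1
1 0 0

After press 2 at (3,2):
0 1 0
0 0 0
0 0 0
1 1 1

After press 3 at (1,0):
1 1 0
1 1 0
1 0 0
1 1 1

After press 4 at (1,2):
1 1 1
1 0 1
1 0 1
1 1 1

Answer: 1 1 1
1 0 1
1 0 1
1 1 1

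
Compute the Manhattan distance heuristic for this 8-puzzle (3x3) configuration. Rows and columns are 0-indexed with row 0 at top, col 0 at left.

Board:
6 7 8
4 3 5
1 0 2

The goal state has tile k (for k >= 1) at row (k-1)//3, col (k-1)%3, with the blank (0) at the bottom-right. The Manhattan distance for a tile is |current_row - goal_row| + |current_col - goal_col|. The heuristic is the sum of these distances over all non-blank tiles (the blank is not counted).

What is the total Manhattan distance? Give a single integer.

Tile 6: (0,0)->(1,2) = 3
Tile 7: (0,1)->(2,0) = 3
Tile 8: (0,2)->(2,1) = 3
Tile 4: (1,0)->(1,0) = 0
Tile 3: (1,1)->(0,2) = 2
Tile 5: (1,2)->(1,1) = 1
Tile 1: (2,0)->(0,0) = 2
Tile 2: (2,2)->(0,1) = 3
Sum: 3 + 3 + 3 + 0 + 2 + 1 + 2 + 3 = 17

Answer: 17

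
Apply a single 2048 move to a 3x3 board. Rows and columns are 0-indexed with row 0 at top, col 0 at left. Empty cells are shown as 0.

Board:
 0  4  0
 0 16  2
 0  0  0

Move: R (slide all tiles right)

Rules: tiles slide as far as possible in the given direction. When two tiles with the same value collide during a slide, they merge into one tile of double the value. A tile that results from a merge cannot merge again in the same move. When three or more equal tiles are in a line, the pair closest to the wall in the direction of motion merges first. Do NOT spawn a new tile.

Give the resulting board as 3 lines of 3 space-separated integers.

Slide right:
row 0: [0, 4, 0] -> [0, 0, 4]
row 1: [0, 16, 2] -> [0, 16, 2]
row 2: [0, 0, 0] -> [0, 0, 0]

Answer:  0  0  4
 0 16  2
 0  0  0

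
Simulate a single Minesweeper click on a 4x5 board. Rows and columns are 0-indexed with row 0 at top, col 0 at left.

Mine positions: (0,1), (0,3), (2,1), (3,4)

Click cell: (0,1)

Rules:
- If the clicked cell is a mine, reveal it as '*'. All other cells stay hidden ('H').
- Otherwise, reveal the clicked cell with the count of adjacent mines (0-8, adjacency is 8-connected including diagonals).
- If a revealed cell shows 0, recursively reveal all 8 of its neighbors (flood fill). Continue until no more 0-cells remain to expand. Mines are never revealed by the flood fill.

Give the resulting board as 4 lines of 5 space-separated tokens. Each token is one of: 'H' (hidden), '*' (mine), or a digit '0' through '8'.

H * H H H
H H H H H
H H H H H
H H H H H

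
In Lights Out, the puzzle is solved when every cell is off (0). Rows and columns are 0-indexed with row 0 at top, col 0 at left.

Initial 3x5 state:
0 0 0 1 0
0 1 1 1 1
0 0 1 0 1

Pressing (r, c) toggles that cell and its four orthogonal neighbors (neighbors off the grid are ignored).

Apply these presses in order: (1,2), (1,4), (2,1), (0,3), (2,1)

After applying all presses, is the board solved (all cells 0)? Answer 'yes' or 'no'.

After press 1 at (1,2):
0 0 1 1 0
0 0 0 0 1
0 0 0 0 1

After press 2 at (1,4):
0 0 1 1 1
0 0 0 1 0
0 0 0 0 0

After press 3 at (2,1):
0 0 1 1 1
0 1 0 1 0
1 1 1 0 0

After press 4 at (0,3):
0 0 0 0 0
0 1 0 0 0
1 1 1 0 0

After press 5 at (2,1):
0 0 0 0 0
0 0 0 0 0
0 0 0 0 0

Lights still on: 0

Answer: yes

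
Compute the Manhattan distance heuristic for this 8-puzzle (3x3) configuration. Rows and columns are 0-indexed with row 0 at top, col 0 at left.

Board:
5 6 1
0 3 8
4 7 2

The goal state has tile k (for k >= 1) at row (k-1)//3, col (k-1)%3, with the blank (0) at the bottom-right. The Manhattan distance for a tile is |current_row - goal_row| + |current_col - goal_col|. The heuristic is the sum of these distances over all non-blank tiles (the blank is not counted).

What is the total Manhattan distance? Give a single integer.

Tile 5: at (0,0), goal (1,1), distance |0-1|+|0-1| = 2
Tile 6: at (0,1), goal (1,2), distance |0-1|+|1-2| = 2
Tile 1: at (0,2), goal (0,0), distance |0-0|+|2-0| = 2
Tile 3: at (1,1), goal (0,2), distance |1-0|+|1-2| = 2
Tile 8: at (1,2), goal (2,1), distance |1-2|+|2-1| = 2
Tile 4: at (2,0), goal (1,0), distance |2-1|+|0-0| = 1
Tile 7: at (2,1), goal (2,0), distance |2-2|+|1-0| = 1
Tile 2: at (2,2), goal (0,1), distance |2-0|+|2-1| = 3
Sum: 2 + 2 + 2 + 2 + 2 + 1 + 1 + 3 = 15

Answer: 15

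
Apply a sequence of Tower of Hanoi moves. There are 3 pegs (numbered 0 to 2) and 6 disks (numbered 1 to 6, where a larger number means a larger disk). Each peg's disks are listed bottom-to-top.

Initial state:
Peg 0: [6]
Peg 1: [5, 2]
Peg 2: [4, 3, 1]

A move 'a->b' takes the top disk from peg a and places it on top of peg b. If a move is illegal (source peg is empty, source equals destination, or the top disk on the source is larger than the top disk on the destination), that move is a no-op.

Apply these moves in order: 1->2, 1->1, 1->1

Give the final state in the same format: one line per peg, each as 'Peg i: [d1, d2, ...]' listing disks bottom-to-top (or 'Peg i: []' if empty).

Answer: Peg 0: [6]
Peg 1: [5, 2]
Peg 2: [4, 3, 1]

Derivation:
After move 1 (1->2):
Peg 0: [6]
Peg 1: [5, 2]
Peg 2: [4, 3, 1]

After move 2 (1->1):
Peg 0: [6]
Peg 1: [5, 2]
Peg 2: [4, 3, 1]

After move 3 (1->1):
Peg 0: [6]
Peg 1: [5, 2]
Peg 2: [4, 3, 1]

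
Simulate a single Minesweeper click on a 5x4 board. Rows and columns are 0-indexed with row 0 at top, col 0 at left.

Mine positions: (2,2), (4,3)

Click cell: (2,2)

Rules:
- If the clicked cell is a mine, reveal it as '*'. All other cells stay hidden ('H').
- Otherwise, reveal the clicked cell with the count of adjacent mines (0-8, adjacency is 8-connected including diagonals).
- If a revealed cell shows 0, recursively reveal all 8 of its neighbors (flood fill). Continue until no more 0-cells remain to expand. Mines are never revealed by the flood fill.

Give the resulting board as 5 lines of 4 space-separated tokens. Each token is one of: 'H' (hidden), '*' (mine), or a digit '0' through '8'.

H H H H
H H H H
H H * H
H H H H
H H H H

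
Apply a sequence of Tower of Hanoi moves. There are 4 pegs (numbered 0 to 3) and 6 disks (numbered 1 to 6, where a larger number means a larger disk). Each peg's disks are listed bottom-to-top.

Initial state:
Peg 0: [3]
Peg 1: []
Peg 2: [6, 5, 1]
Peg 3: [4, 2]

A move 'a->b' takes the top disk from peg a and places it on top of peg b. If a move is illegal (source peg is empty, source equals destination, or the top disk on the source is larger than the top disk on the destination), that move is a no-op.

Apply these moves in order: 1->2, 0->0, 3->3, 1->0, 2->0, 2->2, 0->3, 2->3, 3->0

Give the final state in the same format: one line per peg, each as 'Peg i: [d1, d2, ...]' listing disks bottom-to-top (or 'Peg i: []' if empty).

After move 1 (1->2):
Peg 0: [3]
Peg 1: []
Peg 2: [6, 5, 1]
Peg 3: [4, 2]

After move 2 (0->0):
Peg 0: [3]
Peg 1: []
Peg 2: [6, 5, 1]
Peg 3: [4, 2]

After move 3 (3->3):
Peg 0: [3]
Peg 1: []
Peg 2: [6, 5, 1]
Peg 3: [4, 2]

After move 4 (1->0):
Peg 0: [3]
Peg 1: []
Peg 2: [6, 5, 1]
Peg 3: [4, 2]

After move 5 (2->0):
Peg 0: [3, 1]
Peg 1: []
Peg 2: [6, 5]
Peg 3: [4, 2]

After move 6 (2->2):
Peg 0: [3, 1]
Peg 1: []
Peg 2: [6, 5]
Peg 3: [4, 2]

After move 7 (0->3):
Peg 0: [3]
Peg 1: []
Peg 2: [6, 5]
Peg 3: [4, 2, 1]

After move 8 (2->3):
Peg 0: [3]
Peg 1: []
Peg 2: [6, 5]
Peg 3: [4, 2, 1]

After move 9 (3->0):
Peg 0: [3, 1]
Peg 1: []
Peg 2: [6, 5]
Peg 3: [4, 2]

Answer: Peg 0: [3, 1]
Peg 1: []
Peg 2: [6, 5]
Peg 3: [4, 2]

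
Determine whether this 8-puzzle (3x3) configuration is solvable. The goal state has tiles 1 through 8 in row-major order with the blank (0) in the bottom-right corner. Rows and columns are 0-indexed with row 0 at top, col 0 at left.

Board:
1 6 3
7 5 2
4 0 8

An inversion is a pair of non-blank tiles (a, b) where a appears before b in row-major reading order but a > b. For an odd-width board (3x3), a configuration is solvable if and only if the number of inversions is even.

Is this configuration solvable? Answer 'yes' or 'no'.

Inversions (pairs i<j in row-major order where tile[i] > tile[j] > 0): 10
10 is even, so the puzzle is solvable.

Answer: yes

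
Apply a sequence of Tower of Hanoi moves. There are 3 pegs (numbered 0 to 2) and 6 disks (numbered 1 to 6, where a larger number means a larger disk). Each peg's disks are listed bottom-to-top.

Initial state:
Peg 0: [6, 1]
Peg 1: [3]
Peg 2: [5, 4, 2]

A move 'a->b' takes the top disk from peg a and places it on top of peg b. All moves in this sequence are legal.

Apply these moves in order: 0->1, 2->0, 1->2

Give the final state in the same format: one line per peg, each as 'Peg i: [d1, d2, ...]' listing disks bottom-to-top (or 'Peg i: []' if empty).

After move 1 (0->1):
Peg 0: [6]
Peg 1: [3, 1]
Peg 2: [5, 4, 2]

After move 2 (2->0):
Peg 0: [6, 2]
Peg 1: [3, 1]
Peg 2: [5, 4]

After move 3 (1->2):
Peg 0: [6, 2]
Peg 1: [3]
Peg 2: [5, 4, 1]

Answer: Peg 0: [6, 2]
Peg 1: [3]
Peg 2: [5, 4, 1]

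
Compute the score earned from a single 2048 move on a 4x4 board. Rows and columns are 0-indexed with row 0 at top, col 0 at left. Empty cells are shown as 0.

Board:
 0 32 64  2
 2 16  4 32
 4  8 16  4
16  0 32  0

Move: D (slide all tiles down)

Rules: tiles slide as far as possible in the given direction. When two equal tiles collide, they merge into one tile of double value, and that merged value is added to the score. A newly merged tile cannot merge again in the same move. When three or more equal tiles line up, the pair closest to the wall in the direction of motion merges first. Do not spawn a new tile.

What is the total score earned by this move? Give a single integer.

Answer: 0

Derivation:
Slide down:
col 0: [0, 2, 4, 16] -> [0, 2, 4, 16]  score +0 (running 0)
col 1: [32, 16, 8, 0] -> [0, 32, 16, 8]  score +0 (running 0)
col 2: [64, 4, 16, 32] -> [64, 4, 16, 32]  score +0 (running 0)
col 3: [2, 32, 4, 0] -> [0, 2, 32, 4]  score +0 (running 0)
Board after move:
 0  0 64  0
 2 32  4  2
 4 16 16 32
16  8 32  4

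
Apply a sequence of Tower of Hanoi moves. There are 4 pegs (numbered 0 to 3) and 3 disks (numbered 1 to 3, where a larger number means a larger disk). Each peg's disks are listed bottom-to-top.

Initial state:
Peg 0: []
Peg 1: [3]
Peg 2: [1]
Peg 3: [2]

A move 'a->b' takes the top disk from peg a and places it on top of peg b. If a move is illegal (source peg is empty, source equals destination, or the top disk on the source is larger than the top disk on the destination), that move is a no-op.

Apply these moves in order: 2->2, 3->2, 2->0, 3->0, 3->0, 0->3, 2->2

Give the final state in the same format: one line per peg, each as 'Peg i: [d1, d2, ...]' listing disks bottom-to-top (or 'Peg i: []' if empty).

Answer: Peg 0: []
Peg 1: [3]
Peg 2: []
Peg 3: [2, 1]

Derivation:
After move 1 (2->2):
Peg 0: []
Peg 1: [3]
Peg 2: [1]
Peg 3: [2]

After move 2 (3->2):
Peg 0: []
Peg 1: [3]
Peg 2: [1]
Peg 3: [2]

After move 3 (2->0):
Peg 0: [1]
Peg 1: [3]
Peg 2: []
Peg 3: [2]

After move 4 (3->0):
Peg 0: [1]
Peg 1: [3]
Peg 2: []
Peg 3: [2]

After move 5 (3->0):
Peg 0: [1]
Peg 1: [3]
Peg 2: []
Peg 3: [2]

After move 6 (0->3):
Peg 0: []
Peg 1: [3]
Peg 2: []
Peg 3: [2, 1]

After move 7 (2->2):
Peg 0: []
Peg 1: [3]
Peg 2: []
Peg 3: [2, 1]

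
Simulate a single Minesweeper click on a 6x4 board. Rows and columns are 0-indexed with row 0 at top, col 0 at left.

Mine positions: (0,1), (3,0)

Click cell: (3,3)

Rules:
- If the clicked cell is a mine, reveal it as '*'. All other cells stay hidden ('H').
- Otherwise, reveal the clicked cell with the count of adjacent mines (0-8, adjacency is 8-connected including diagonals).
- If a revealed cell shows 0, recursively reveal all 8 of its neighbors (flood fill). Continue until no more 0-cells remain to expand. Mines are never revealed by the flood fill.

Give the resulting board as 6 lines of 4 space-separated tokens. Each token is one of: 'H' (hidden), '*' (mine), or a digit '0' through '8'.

H H 1 0
H 1 1 0
H 1 0 0
H 1 0 0
1 1 0 0
0 0 0 0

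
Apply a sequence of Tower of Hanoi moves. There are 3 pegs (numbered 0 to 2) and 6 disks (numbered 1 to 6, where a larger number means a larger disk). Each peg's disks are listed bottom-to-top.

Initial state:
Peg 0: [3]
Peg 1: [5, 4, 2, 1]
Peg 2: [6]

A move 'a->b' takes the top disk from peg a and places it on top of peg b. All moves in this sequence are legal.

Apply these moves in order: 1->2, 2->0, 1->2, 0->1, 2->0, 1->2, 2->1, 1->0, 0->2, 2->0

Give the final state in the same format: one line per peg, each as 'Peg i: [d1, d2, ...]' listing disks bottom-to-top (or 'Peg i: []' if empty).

Answer: Peg 0: [3, 2, 1]
Peg 1: [5, 4]
Peg 2: [6]

Derivation:
After move 1 (1->2):
Peg 0: [3]
Peg 1: [5, 4, 2]
Peg 2: [6, 1]

After move 2 (2->0):
Peg 0: [3, 1]
Peg 1: [5, 4, 2]
Peg 2: [6]

After move 3 (1->2):
Peg 0: [3, 1]
Peg 1: [5, 4]
Peg 2: [6, 2]

After move 4 (0->1):
Peg 0: [3]
Peg 1: [5, 4, 1]
Peg 2: [6, 2]

After move 5 (2->0):
Peg 0: [3, 2]
Peg 1: [5, 4, 1]
Peg 2: [6]

After move 6 (1->2):
Peg 0: [3, 2]
Peg 1: [5, 4]
Peg 2: [6, 1]

After move 7 (2->1):
Peg 0: [3, 2]
Peg 1: [5, 4, 1]
Peg 2: [6]

After move 8 (1->0):
Peg 0: [3, 2, 1]
Peg 1: [5, 4]
Peg 2: [6]

After move 9 (0->2):
Peg 0: [3, 2]
Peg 1: [5, 4]
Peg 2: [6, 1]

After move 10 (2->0):
Peg 0: [3, 2, 1]
Peg 1: [5, 4]
Peg 2: [6]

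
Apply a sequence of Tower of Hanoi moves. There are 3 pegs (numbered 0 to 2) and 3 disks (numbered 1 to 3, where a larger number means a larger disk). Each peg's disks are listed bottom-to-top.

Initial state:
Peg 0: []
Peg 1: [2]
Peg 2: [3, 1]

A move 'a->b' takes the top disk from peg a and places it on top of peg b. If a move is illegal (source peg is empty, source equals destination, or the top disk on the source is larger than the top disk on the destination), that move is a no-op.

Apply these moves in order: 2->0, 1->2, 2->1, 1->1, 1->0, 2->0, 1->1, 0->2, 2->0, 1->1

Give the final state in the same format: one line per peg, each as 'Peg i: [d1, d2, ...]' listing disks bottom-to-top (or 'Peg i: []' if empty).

After move 1 (2->0):
Peg 0: [1]
Peg 1: [2]
Peg 2: [3]

After move 2 (1->2):
Peg 0: [1]
Peg 1: []
Peg 2: [3, 2]

After move 3 (2->1):
Peg 0: [1]
Peg 1: [2]
Peg 2: [3]

After move 4 (1->1):
Peg 0: [1]
Peg 1: [2]
Peg 2: [3]

After move 5 (1->0):
Peg 0: [1]
Peg 1: [2]
Peg 2: [3]

After move 6 (2->0):
Peg 0: [1]
Peg 1: [2]
Peg 2: [3]

After move 7 (1->1):
Peg 0: [1]
Peg 1: [2]
Peg 2: [3]

After move 8 (0->2):
Peg 0: []
Peg 1: [2]
Peg 2: [3, 1]

After move 9 (2->0):
Peg 0: [1]
Peg 1: [2]
Peg 2: [3]

After move 10 (1->1):
Peg 0: [1]
Peg 1: [2]
Peg 2: [3]

Answer: Peg 0: [1]
Peg 1: [2]
Peg 2: [3]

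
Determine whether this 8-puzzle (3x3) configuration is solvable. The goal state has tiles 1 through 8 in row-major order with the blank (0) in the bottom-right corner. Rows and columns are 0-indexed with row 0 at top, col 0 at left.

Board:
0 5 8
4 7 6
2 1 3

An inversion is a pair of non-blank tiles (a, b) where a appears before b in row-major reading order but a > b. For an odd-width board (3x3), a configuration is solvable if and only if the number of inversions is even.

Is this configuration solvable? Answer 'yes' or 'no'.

Inversions (pairs i<j in row-major order where tile[i] > tile[j] > 0): 21
21 is odd, so the puzzle is not solvable.

Answer: no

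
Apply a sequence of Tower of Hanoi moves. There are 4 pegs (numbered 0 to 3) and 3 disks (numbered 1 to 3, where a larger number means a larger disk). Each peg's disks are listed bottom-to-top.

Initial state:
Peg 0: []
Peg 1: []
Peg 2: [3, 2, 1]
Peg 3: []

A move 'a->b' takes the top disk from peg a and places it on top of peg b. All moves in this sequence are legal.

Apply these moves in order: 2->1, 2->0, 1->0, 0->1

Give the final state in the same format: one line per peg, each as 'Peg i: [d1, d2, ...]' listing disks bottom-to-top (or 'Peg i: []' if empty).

After move 1 (2->1):
Peg 0: []
Peg 1: [1]
Peg 2: [3, 2]
Peg 3: []

After move 2 (2->0):
Peg 0: [2]
Peg 1: [1]
Peg 2: [3]
Peg 3: []

After move 3 (1->0):
Peg 0: [2, 1]
Peg 1: []
Peg 2: [3]
Peg 3: []

After move 4 (0->1):
Peg 0: [2]
Peg 1: [1]
Peg 2: [3]
Peg 3: []

Answer: Peg 0: [2]
Peg 1: [1]
Peg 2: [3]
Peg 3: []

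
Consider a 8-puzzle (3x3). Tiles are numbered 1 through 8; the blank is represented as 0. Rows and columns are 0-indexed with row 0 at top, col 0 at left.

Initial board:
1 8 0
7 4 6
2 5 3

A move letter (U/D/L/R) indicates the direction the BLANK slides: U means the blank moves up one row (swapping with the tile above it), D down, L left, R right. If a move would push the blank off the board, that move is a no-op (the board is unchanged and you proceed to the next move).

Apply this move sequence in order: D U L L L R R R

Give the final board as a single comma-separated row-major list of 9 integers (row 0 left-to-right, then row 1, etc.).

Answer: 1, 8, 0, 7, 4, 6, 2, 5, 3

Derivation:
After move 1 (D):
1 8 6
7 4 0
2 5 3

After move 2 (U):
1 8 0
7 4 6
2 5 3

After move 3 (L):
1 0 8
7 4 6
2 5 3

After move 4 (L):
0 1 8
7 4 6
2 5 3

After move 5 (L):
0 1 8
7 4 6
2 5 3

After move 6 (R):
1 0 8
7 4 6
2 5 3

After move 7 (R):
1 8 0
7 4 6
2 5 3

After move 8 (R):
1 8 0
7 4 6
2 5 3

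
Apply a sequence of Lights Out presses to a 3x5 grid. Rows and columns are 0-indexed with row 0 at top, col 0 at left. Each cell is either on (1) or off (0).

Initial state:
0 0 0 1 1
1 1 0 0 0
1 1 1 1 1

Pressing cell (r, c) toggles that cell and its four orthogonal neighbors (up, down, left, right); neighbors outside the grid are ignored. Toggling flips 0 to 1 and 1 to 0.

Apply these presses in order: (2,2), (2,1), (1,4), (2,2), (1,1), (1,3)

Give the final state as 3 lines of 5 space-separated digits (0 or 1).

Answer: 0 1 0 0 0
0 1 0 0 0
0 1 0 0 0

Derivation:
After press 1 at (2,2):
0 0 0 1 1
1 1 1 0 0
1 0 0 0 1

After press 2 at (2,1):
0 0 0 1 1
1 0 1 0 0
0 1 1 0 1

After press 3 at (1,4):
0 0 0 1 0
1 0 1 1 1
0 1 1 0 0

After press 4 at (2,2):
0 0 0 1 0
1 0 0 1 1
0 0 0 1 0

After press 5 at (1,1):
0 1 0 1 0
0 1 1 1 1
0 1 0 1 0

After press 6 at (1,3):
0 1 0 0 0
0 1 0 0 0
0 1 0 0 0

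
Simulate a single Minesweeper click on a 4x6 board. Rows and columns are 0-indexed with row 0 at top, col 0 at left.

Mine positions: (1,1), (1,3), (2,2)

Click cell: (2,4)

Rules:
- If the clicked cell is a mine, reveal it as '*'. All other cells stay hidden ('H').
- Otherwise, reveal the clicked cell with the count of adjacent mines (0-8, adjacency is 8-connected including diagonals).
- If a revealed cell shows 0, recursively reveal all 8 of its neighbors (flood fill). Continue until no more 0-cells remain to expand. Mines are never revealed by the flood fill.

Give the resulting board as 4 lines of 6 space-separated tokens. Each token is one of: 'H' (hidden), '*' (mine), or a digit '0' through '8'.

H H H H H H
H H H H H H
H H H H 1 H
H H H H H H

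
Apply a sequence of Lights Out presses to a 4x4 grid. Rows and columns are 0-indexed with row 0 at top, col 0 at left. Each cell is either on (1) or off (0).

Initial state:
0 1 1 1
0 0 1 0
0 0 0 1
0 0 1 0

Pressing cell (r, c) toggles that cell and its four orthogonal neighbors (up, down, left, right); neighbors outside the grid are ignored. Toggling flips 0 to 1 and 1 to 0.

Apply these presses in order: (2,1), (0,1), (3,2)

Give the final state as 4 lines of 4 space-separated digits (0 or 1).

After press 1 at (2,1):
0 1 1 1
0 1 1 0
1 1 1 1
0 1 1 0

After press 2 at (0,1):
1 0 0 1
0 0 1 0
1 1 1 1
0 1 1 0

After press 3 at (3,2):
1 0 0 1
0 0 1 0
1 1 0 1
0 0 0 1

Answer: 1 0 0 1
0 0 1 0
1 1 0 1
0 0 0 1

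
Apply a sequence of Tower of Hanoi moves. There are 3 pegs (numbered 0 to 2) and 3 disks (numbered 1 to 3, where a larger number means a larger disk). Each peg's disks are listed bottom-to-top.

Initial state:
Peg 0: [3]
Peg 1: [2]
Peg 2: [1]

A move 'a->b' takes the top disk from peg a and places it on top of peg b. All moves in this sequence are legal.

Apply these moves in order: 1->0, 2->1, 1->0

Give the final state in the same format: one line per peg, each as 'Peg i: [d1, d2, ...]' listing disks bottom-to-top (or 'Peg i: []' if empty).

After move 1 (1->0):
Peg 0: [3, 2]
Peg 1: []
Peg 2: [1]

After move 2 (2->1):
Peg 0: [3, 2]
Peg 1: [1]
Peg 2: []

After move 3 (1->0):
Peg 0: [3, 2, 1]
Peg 1: []
Peg 2: []

Answer: Peg 0: [3, 2, 1]
Peg 1: []
Peg 2: []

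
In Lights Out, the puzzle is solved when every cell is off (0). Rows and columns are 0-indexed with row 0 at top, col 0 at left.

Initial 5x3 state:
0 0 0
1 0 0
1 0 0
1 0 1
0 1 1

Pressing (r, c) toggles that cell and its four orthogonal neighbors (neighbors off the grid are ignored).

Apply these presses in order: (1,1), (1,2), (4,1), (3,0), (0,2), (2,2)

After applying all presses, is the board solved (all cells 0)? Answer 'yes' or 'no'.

Answer: yes

Derivation:
After press 1 at (1,1):
0 1 0
0 1 1
1 1 0
1 0 1
0 1 1

After press 2 at (1,2):
0 1 1
0 0 0
1 1 1
1 0 1
0 1 1

After press 3 at (4,1):
0 1 1
0 0 0
1 1 1
1 1 1
1 0 0

After press 4 at (3,0):
0 1 1
0 0 0
0 1 1
0 0 1
0 0 0

After press 5 at (0,2):
0 0 0
0 0 1
0 1 1
0 0 1
0 0 0

After press 6 at (2,2):
0 0 0
0 0 0
0 0 0
0 0 0
0 0 0

Lights still on: 0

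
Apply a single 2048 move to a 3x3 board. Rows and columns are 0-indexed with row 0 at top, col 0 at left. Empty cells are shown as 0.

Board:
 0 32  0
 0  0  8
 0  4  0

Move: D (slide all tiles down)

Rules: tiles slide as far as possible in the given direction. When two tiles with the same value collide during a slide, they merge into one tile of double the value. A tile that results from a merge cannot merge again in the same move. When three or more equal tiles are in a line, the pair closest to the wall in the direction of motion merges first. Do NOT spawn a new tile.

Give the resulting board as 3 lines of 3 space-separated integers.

Slide down:
col 0: [0, 0, 0] -> [0, 0, 0]
col 1: [32, 0, 4] -> [0, 32, 4]
col 2: [0, 8, 0] -> [0, 0, 8]

Answer:  0  0  0
 0 32  0
 0  4  8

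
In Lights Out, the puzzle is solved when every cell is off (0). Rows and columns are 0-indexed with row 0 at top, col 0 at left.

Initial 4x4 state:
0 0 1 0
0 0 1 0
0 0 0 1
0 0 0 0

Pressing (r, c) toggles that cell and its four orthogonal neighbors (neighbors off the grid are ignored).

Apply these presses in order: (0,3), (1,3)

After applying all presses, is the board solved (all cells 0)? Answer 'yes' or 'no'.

Answer: yes

Derivation:
After press 1 at (0,3):
0 0 0 1
0 0 1 1
0 0 0 1
0 0 0 0

After press 2 at (1,3):
0 0 0 0
0 0 0 0
0 0 0 0
0 0 0 0

Lights still on: 0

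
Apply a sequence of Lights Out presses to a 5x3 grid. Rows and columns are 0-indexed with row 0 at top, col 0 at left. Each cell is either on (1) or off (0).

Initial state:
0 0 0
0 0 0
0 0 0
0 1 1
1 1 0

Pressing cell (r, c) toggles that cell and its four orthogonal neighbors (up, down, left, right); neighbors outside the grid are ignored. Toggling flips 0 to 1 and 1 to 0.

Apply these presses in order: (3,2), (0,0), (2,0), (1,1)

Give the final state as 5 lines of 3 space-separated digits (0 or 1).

After press 1 at (3,2):
0 0 0
0 0 0
0 0 1
0 0 0
1 1 1

After press 2 at (0,0):
1 1 0
1 0 0
0 0 1
0 0 0
1 1 1

After press 3 at (2,0):
1 1 0
0 0 0
1 1 1
1 0 0
1 1 1

After press 4 at (1,1):
1 0 0
1 1 1
1 0 1
1 0 0
1 1 1

Answer: 1 0 0
1 1 1
1 0 1
1 0 0
1 1 1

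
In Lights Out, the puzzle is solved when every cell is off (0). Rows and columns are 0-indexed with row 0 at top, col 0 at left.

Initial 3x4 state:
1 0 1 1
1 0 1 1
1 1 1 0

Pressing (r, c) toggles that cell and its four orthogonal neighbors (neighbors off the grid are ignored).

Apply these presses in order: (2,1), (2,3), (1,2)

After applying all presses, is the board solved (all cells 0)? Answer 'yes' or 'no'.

After press 1 at (2,1):
1 0 1 1
1 1 1 1
0 0 0 0

After press 2 at (2,3):
1 0 1 1
1 1 1 0
0 0 1 1

After press 3 at (1,2):
1 0 0 1
1 0 0 1
0 0 0 1

Lights still on: 5

Answer: no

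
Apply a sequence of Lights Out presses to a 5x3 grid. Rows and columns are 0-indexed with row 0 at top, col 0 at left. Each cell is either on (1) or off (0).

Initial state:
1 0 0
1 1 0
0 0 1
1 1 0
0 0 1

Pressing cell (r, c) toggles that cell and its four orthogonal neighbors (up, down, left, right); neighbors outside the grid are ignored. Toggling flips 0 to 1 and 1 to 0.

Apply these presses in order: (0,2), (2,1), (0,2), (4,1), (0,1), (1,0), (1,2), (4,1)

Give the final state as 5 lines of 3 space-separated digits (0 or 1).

After press 1 at (0,2):
1 1 1
1 1 1
0 0 1
1 1 0
0 0 1

After press 2 at (2,1):
1 1 1
1 0 1
1 1 0
1 0 0
0 0 1

After press 3 at (0,2):
1 0 0
1 0 0
1 1 0
1 0 0
0 0 1

After press 4 at (4,1):
1 0 0
1 0 0
1 1 0
1 1 0
1 1 0

After press 5 at (0,1):
0 1 1
1 1 0
1 1 0
1 1 0
1 1 0

After press 6 at (1,0):
1 1 1
0 0 0
0 1 0
1 1 0
1 1 0

After press 7 at (1,2):
1 1 0
0 1 1
0 1 1
1 1 0
1 1 0

After press 8 at (4,1):
1 1 0
0 1 1
0 1 1
1 0 0
0 0 1

Answer: 1 1 0
0 1 1
0 1 1
1 0 0
0 0 1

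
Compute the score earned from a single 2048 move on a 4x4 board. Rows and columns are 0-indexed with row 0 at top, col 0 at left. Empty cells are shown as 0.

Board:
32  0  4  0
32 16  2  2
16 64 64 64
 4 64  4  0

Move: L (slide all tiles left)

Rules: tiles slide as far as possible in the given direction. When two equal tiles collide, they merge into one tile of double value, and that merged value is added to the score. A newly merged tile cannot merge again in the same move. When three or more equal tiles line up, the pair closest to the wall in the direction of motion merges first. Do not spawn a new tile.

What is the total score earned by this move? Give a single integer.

Answer: 132

Derivation:
Slide left:
row 0: [32, 0, 4, 0] -> [32, 4, 0, 0]  score +0 (running 0)
row 1: [32, 16, 2, 2] -> [32, 16, 4, 0]  score +4 (running 4)
row 2: [16, 64, 64, 64] -> [16, 128, 64, 0]  score +128 (running 132)
row 3: [4, 64, 4, 0] -> [4, 64, 4, 0]  score +0 (running 132)
Board after move:
 32   4   0   0
 32  16   4   0
 16 128  64   0
  4  64   4   0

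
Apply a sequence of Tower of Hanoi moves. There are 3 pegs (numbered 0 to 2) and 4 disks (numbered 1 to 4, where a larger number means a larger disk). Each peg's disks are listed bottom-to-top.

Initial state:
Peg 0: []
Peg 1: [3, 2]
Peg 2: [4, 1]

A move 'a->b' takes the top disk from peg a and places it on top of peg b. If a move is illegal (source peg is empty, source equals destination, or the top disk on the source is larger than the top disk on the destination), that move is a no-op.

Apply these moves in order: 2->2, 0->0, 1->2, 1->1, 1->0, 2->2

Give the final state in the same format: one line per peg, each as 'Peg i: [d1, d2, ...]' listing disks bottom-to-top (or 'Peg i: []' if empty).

Answer: Peg 0: [2]
Peg 1: [3]
Peg 2: [4, 1]

Derivation:
After move 1 (2->2):
Peg 0: []
Peg 1: [3, 2]
Peg 2: [4, 1]

After move 2 (0->0):
Peg 0: []
Peg 1: [3, 2]
Peg 2: [4, 1]

After move 3 (1->2):
Peg 0: []
Peg 1: [3, 2]
Peg 2: [4, 1]

After move 4 (1->1):
Peg 0: []
Peg 1: [3, 2]
Peg 2: [4, 1]

After move 5 (1->0):
Peg 0: [2]
Peg 1: [3]
Peg 2: [4, 1]

After move 6 (2->2):
Peg 0: [2]
Peg 1: [3]
Peg 2: [4, 1]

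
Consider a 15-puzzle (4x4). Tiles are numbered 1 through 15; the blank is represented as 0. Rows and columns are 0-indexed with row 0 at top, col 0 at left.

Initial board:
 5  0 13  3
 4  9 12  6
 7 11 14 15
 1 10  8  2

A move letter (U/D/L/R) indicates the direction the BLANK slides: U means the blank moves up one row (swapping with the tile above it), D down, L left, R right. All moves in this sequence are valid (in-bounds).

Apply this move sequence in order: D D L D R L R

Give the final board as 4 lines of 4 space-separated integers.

Answer:  5  9 13  3
 4 11 12  6
 1  7 14 15
10  0  8  2

Derivation:
After move 1 (D):
 5  9 13  3
 4  0 12  6
 7 11 14 15
 1 10  8  2

After move 2 (D):
 5  9 13  3
 4 11 12  6
 7  0 14 15
 1 10  8  2

After move 3 (L):
 5  9 13  3
 4 11 12  6
 0  7 14 15
 1 10  8  2

After move 4 (D):
 5  9 13  3
 4 11 12  6
 1  7 14 15
 0 10  8  2

After move 5 (R):
 5  9 13  3
 4 11 12  6
 1  7 14 15
10  0  8  2

After move 6 (L):
 5  9 13  3
 4 11 12  6
 1  7 14 15
 0 10  8  2

After move 7 (R):
 5  9 13  3
 4 11 12  6
 1  7 14 15
10  0  8  2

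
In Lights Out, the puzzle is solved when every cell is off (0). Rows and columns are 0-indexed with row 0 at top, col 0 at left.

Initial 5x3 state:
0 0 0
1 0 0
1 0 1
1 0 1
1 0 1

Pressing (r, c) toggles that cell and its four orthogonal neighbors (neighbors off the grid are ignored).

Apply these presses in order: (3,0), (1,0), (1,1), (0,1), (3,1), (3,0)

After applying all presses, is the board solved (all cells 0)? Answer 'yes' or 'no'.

After press 1 at (3,0):
0 0 0
1 0 0
0 0 1
0 1 1
0 0 1

After press 2 at (1,0):
1 0 0
0 1 0
1 0 1
0 1 1
0 0 1

After press 3 at (1,1):
1 1 0
1 0 1
1 1 1
0 1 1
0 0 1

After press 4 at (0,1):
0 0 1
1 1 1
1 1 1
0 1 1
0 0 1

After press 5 at (3,1):
0 0 1
1 1 1
1 0 1
1 0 0
0 1 1

After press 6 at (3,0):
0 0 1
1 1 1
0 0 1
0 1 0
1 1 1

Lights still on: 9

Answer: no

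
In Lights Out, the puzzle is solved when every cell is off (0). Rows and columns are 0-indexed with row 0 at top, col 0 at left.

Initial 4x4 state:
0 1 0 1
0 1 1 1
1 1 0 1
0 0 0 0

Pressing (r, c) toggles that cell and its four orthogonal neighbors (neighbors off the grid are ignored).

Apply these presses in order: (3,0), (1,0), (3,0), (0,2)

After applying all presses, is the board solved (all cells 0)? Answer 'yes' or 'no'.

After press 1 at (3,0):
0 1 0 1
0 1 1 1
0 1 0 1
1 1 0 0

After press 2 at (1,0):
1 1 0 1
1 0 1 1
1 1 0 1
1 1 0 0

After press 3 at (3,0):
1 1 0 1
1 0 1 1
0 1 0 1
0 0 0 0

After press 4 at (0,2):
1 0 1 0
1 0 0 1
0 1 0 1
0 0 0 0

Lights still on: 6

Answer: no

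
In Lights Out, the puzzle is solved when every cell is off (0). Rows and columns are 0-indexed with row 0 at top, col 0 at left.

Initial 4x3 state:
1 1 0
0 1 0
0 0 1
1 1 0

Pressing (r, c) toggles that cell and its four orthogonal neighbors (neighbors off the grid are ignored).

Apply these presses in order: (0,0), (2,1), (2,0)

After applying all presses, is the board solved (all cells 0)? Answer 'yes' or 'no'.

After press 1 at (0,0):
0 0 0
1 1 0
0 0 1
1 1 0

After press 2 at (2,1):
0 0 0
1 0 0
1 1 0
1 0 0

After press 3 at (2,0):
0 0 0
0 0 0
0 0 0
0 0 0

Lights still on: 0

Answer: yes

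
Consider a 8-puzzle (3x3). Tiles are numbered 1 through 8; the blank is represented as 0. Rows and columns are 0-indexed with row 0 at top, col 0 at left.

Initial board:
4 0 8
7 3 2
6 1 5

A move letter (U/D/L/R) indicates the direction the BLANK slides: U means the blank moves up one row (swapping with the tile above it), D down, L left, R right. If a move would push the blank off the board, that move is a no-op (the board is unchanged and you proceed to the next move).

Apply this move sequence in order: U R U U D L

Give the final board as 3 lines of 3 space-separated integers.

Answer: 4 8 2
7 0 3
6 1 5

Derivation:
After move 1 (U):
4 0 8
7 3 2
6 1 5

After move 2 (R):
4 8 0
7 3 2
6 1 5

After move 3 (U):
4 8 0
7 3 2
6 1 5

After move 4 (U):
4 8 0
7 3 2
6 1 5

After move 5 (D):
4 8 2
7 3 0
6 1 5

After move 6 (L):
4 8 2
7 0 3
6 1 5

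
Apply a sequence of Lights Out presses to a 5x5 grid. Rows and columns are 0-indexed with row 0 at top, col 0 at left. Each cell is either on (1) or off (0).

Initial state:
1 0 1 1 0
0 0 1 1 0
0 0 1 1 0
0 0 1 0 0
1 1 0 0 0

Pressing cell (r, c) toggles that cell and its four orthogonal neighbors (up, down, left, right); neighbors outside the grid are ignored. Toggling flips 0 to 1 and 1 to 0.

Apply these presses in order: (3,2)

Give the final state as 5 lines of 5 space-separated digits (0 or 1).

Answer: 1 0 1 1 0
0 0 1 1 0
0 0 0 1 0
0 1 0 1 0
1 1 1 0 0

Derivation:
After press 1 at (3,2):
1 0 1 1 0
0 0 1 1 0
0 0 0 1 0
0 1 0 1 0
1 1 1 0 0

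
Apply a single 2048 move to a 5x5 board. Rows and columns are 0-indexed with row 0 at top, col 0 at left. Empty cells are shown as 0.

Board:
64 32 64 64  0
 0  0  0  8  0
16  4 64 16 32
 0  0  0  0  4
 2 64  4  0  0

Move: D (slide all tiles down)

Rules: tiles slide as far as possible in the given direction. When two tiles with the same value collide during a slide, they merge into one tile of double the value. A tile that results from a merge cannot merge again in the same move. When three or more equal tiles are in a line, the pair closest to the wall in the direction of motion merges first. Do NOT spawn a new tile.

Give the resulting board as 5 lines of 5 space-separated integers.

Answer:   0   0   0   0   0
  0   0   0   0   0
 64  32   0  64   0
 16   4 128   8  32
  2  64   4  16   4

Derivation:
Slide down:
col 0: [64, 0, 16, 0, 2] -> [0, 0, 64, 16, 2]
col 1: [32, 0, 4, 0, 64] -> [0, 0, 32, 4, 64]
col 2: [64, 0, 64, 0, 4] -> [0, 0, 0, 128, 4]
col 3: [64, 8, 16, 0, 0] -> [0, 0, 64, 8, 16]
col 4: [0, 0, 32, 4, 0] -> [0, 0, 0, 32, 4]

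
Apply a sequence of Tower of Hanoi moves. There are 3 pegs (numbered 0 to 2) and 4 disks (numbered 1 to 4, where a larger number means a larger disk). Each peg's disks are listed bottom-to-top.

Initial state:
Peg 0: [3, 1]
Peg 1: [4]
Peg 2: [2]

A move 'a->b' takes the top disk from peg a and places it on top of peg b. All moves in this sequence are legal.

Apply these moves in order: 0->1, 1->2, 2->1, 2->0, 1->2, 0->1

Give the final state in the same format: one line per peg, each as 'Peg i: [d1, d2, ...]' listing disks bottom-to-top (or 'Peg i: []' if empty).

After move 1 (0->1):
Peg 0: [3]
Peg 1: [4, 1]
Peg 2: [2]

After move 2 (1->2):
Peg 0: [3]
Peg 1: [4]
Peg 2: [2, 1]

After move 3 (2->1):
Peg 0: [3]
Peg 1: [4, 1]
Peg 2: [2]

After move 4 (2->0):
Peg 0: [3, 2]
Peg 1: [4, 1]
Peg 2: []

After move 5 (1->2):
Peg 0: [3, 2]
Peg 1: [4]
Peg 2: [1]

After move 6 (0->1):
Peg 0: [3]
Peg 1: [4, 2]
Peg 2: [1]

Answer: Peg 0: [3]
Peg 1: [4, 2]
Peg 2: [1]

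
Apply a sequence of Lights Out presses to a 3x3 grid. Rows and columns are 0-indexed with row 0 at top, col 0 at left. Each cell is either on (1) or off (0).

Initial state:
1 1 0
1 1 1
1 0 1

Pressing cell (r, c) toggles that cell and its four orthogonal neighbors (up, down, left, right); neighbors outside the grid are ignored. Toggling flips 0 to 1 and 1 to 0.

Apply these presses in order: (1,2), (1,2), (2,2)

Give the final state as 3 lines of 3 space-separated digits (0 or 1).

After press 1 at (1,2):
1 1 1
1 0 0
1 0 0

After press 2 at (1,2):
1 1 0
1 1 1
1 0 1

After press 3 at (2,2):
1 1 0
1 1 0
1 1 0

Answer: 1 1 0
1 1 0
1 1 0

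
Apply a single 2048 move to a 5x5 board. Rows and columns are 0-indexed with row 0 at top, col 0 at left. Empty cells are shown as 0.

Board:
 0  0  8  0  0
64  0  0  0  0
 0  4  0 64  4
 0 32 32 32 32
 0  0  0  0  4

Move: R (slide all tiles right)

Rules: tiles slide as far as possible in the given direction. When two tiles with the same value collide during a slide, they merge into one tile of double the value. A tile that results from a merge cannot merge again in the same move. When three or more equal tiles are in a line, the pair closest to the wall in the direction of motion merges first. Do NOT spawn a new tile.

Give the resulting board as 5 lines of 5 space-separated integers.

Answer:  0  0  0  0  8
 0  0  0  0 64
 0  0  4 64  4
 0  0  0 64 64
 0  0  0  0  4

Derivation:
Slide right:
row 0: [0, 0, 8, 0, 0] -> [0, 0, 0, 0, 8]
row 1: [64, 0, 0, 0, 0] -> [0, 0, 0, 0, 64]
row 2: [0, 4, 0, 64, 4] -> [0, 0, 4, 64, 4]
row 3: [0, 32, 32, 32, 32] -> [0, 0, 0, 64, 64]
row 4: [0, 0, 0, 0, 4] -> [0, 0, 0, 0, 4]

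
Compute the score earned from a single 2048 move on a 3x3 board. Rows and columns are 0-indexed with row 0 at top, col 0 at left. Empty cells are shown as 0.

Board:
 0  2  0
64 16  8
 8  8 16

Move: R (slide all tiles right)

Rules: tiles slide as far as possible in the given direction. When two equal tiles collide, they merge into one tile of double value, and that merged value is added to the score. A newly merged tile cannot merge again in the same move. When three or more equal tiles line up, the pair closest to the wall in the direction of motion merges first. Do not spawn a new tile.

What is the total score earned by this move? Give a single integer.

Slide right:
row 0: [0, 2, 0] -> [0, 0, 2]  score +0 (running 0)
row 1: [64, 16, 8] -> [64, 16, 8]  score +0 (running 0)
row 2: [8, 8, 16] -> [0, 16, 16]  score +16 (running 16)
Board after move:
 0  0  2
64 16  8
 0 16 16

Answer: 16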